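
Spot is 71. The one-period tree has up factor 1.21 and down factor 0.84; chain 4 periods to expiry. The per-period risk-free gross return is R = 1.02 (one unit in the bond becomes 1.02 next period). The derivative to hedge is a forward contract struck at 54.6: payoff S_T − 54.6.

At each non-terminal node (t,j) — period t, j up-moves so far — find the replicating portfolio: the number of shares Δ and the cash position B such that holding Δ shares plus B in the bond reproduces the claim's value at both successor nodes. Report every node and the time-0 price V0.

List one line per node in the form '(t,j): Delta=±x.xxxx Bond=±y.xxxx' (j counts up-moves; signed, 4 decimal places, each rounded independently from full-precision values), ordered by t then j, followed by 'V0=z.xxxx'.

(0,0): Delta=1.0000 Bond=-50.4420
(1,0): Delta=1.0000 Bond=-51.4508
(1,1): Delta=1.0000 Bond=-51.4508
(2,0): Delta=1.0000 Bond=-52.4798
(2,1): Delta=1.0000 Bond=-52.4798
(2,2): Delta=1.0000 Bond=-52.4798
(3,0): Delta=1.0000 Bond=-53.5294
(3,1): Delta=1.0000 Bond=-53.5294
(3,2): Delta=1.0000 Bond=-53.5294
(3,3): Delta=1.0000 Bond=-53.5294
V0=20.5580

Risk-neutral probability p* = (R−d)/(u−d) = (1.02−0.84)/(1.21−0.84) = 0.4865.
Terminal payoffs: V(4,0)=-19.2511, V(4,1)=-3.6808, V(4,2)=18.7479, V(4,3)=51.0559, V(4,4)=97.5948
(3,0): S=42.0820. Δ = (V_up−V_dn)/(S_up−S_dn) = (-3.6808−-19.2511)/(50.9192−35.3489) = 1.0000. V = [p*·-3.6808 + (1−p*)·-19.2511]/1.02 = -11.4474. B = V − Δ·S = -53.5294.
(3,1): S=60.6181. Δ = (V_up−V_dn)/(S_up−S_dn) = (18.7479−-3.6808)/(73.3479−50.9192) = 1.0000. V = [p*·18.7479 + (1−p*)·-3.6808]/1.02 = 7.0887. B = V − Δ·S = -53.5294.
(3,2): S=87.3189. Δ = (V_up−V_dn)/(S_up−S_dn) = (51.0559−18.7479)/(105.6559−73.3479) = 1.0000. V = [p*·51.0559 + (1−p*)·18.7479]/1.02 = 33.7895. B = V − Δ·S = -53.5294.
(3,3): S=125.7808. Δ = (V_up−V_dn)/(S_up−S_dn) = (97.5948−51.0559)/(152.1948−105.6559) = 1.0000. V = [p*·97.5948 + (1−p*)·51.0559]/1.02 = 72.2514. B = V − Δ·S = -53.5294.
(2,0): S=50.0976. Δ = (V_up−V_dn)/(S_up−S_dn) = (7.0887−-11.4474)/(60.6181−42.0820) = 1.0000. V = [p*·7.0887 + (1−p*)·-11.4474]/1.02 = -2.3822. B = V − Δ·S = -52.4798.
(2,1): S=72.1644. Δ = (V_up−V_dn)/(S_up−S_dn) = (33.7895−7.0887)/(87.3189−60.6181) = 1.0000. V = [p*·33.7895 + (1−p*)·7.0887]/1.02 = 19.6846. B = V − Δ·S = -52.4798.
(2,2): S=103.9511. Δ = (V_up−V_dn)/(S_up−S_dn) = (72.2514−33.7895)/(125.7808−87.3189) = 1.0000. V = [p*·72.2514 + (1−p*)·33.7895]/1.02 = 51.4713. B = V − Δ·S = -52.4798.
(1,0): S=59.6400. Δ = (V_up−V_dn)/(S_up−S_dn) = (19.6846−-2.3822)/(72.1644−50.0976) = 1.0000. V = [p*·19.6846 + (1−p*)·-2.3822]/1.02 = 8.1892. B = V − Δ·S = -51.4508.
(1,1): S=85.9100. Δ = (V_up−V_dn)/(S_up−S_dn) = (51.4713−19.6846)/(103.9511−72.1644) = 1.0000. V = [p*·51.4713 + (1−p*)·19.6846]/1.02 = 34.4592. B = V − Δ·S = -51.4508.
(0,0): S=71.0000. Δ = (V_up−V_dn)/(S_up−S_dn) = (34.4592−8.1892)/(85.9100−59.6400) = 1.0000. V = [p*·34.4592 + (1−p*)·8.1892]/1.02 = 20.5580. B = V − Δ·S = -50.4420.
Self-financing check: at every node Δ·S+B equals the discounted successor values.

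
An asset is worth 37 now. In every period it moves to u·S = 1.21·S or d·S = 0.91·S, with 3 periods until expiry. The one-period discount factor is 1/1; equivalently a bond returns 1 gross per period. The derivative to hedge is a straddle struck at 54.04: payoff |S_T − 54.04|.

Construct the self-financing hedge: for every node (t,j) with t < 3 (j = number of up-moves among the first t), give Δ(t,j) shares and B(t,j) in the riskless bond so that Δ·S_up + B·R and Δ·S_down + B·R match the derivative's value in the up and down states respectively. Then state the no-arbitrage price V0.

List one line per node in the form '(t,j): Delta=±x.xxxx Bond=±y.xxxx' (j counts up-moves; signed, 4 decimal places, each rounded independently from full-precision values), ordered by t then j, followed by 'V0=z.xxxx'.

Risk-neutral probability p* = (R−d)/(u−d) = (1−0.91)/(1.21−0.91) = 0.3000.
Payoff layer (t=3): V(3,0)=26.1579, V(3,1)=16.9660, V(3,2)=4.7438, V(3,3)=11.5078
Node (2,0) S=30.6397: V=(p*·16.9660+(1−p*)·26.1579)/1=23.4003; Δ=(16.9660−26.1579)/(37.0740−27.8821)=-1.0000; B=V−Δ·S=54.0400
Node (2,1) S=40.7407: V=(p*·4.7438+(1−p*)·16.9660)/1=13.2993; Δ=(4.7438−16.9660)/(49.2962−37.0740)=-1.0000; B=V−Δ·S=54.0400
Node (2,2) S=54.1717: V=(p*·11.5078+(1−p*)·4.7438)/1=6.7730; Δ=(11.5078−4.7438)/(65.5478−49.2962)=0.4162; B=V−Δ·S=-15.7737
Node (1,0) S=33.6700: V=(p*·13.2993+(1−p*)·23.4003)/1=20.3700; Δ=(13.2993−23.4003)/(40.7407−30.6397)=-1.0000; B=V−Δ·S=54.0400
Node (1,1) S=44.7700: V=(p*·6.7730+(1−p*)·13.2993)/1=11.3414; Δ=(6.7730−13.2993)/(54.1717−40.7407)=-0.4859; B=V−Δ·S=33.0959
Node (0,0) S=37.0000: V=(p*·11.3414+(1−p*)·20.3700)/1=17.6614; Δ=(11.3414−20.3700)/(44.7700−33.6700)=-0.8134; B=V−Δ·S=47.7568
Check: Δ(0,0)·S0 + B(0,0) = 17.6614 = V0.

(0,0): Delta=-0.8134 Bond=47.7568
(1,0): Delta=-1.0000 Bond=54.0400
(1,1): Delta=-0.4859 Bond=33.0959
(2,0): Delta=-1.0000 Bond=54.0400
(2,1): Delta=-1.0000 Bond=54.0400
(2,2): Delta=0.4162 Bond=-15.7737
V0=17.6614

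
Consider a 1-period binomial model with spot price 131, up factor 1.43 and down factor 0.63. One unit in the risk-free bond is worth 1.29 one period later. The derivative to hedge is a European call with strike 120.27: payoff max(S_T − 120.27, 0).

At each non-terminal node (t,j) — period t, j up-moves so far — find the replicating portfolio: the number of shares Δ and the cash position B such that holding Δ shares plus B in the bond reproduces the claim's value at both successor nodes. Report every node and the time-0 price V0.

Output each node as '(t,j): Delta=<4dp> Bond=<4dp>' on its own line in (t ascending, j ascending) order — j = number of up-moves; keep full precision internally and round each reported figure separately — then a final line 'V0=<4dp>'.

The replicating-portfolio and risk-neutral prices coincide; use p* = (1.29−0.63)/(1.43−0.63) = 0.8250 for the latter.
Terminal values V(1,·): V(1,0)=0.0000, V(1,1)=67.0600
  t=0,j=0: stock 131.0000 → up 187.3300 (V=67.0600), down 82.5300 (V=0.0000). Price 42.8872; hedge Δ=0.6399, bond B=-40.9378.
Self-financing check: at every node Δ·S+B equals the discounted successor values.

(0,0): Delta=0.6399 Bond=-40.9378
V0=42.8872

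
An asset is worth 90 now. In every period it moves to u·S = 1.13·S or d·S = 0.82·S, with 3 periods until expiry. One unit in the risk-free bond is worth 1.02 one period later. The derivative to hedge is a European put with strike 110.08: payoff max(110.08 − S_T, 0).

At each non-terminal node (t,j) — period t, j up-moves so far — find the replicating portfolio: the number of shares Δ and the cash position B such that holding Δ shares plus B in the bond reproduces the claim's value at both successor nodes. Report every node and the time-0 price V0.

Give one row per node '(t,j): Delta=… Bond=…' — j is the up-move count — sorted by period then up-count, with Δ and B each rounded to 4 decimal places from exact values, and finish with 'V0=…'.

No-arbitrage ⇒ martingale measure with p* = (R−d)/(u−d) = 0.6452.
At expiry t=3: V(3,0)=60.4569, V(3,1)=41.6969, V(3,2)=15.8448, V(3,3)=0.0000
(2,0): S=60.5160. Δ = (V_up−V_dn)/(S_up−S_dn) = (41.6969−60.4569)/(68.3831−49.6231) = -1.0000. V = [p*·41.6969 + (1−p*)·60.4569]/1.02 = 47.4056. B = V − Δ·S = 107.9216.
(2,1): S=83.3940. Δ = (V_up−V_dn)/(S_up−S_dn) = (15.8448−41.6969)/(94.2352−68.3831) = -1.0000. V = [p*·15.8448 + (1−p*)·41.6969]/1.02 = 24.5276. B = V − Δ·S = 107.9216.
(2,2): S=114.9210. Δ = (V_up−V_dn)/(S_up−S_dn) = (0.0000−15.8448)/(129.8607−94.2352) = -0.4448. V = [p*·0.0000 + (1−p*)·15.8448]/1.02 = 5.5121. B = V − Δ·S = 56.6243.
(1,0): S=73.8000. Δ = (V_up−V_dn)/(S_up−S_dn) = (24.5276−47.4056)/(83.3940−60.5160) = -1.0000. V = [p*·24.5276 + (1−p*)·47.4056]/1.02 = 32.0055. B = V − Δ·S = 105.8055.
(1,1): S=101.7000. Δ = (V_up−V_dn)/(S_up−S_dn) = (5.5121−24.5276)/(114.9210−83.3940) = -0.6031. V = [p*·5.5121 + (1−p*)·24.5276]/1.02 = 12.0191. B = V − Δ·S = 73.3594.
(0,0): S=90.0000. Δ = (V_up−V_dn)/(S_up−S_dn) = (12.0191−32.0055)/(101.7000−73.8000) = -0.7164. V = [p*·12.0191 + (1−p*)·32.0055]/1.02 = 18.7363. B = V − Δ·S = 83.2083.
Each (Δ,B) replicates both successor values, so the strategy is self-financing and V0 is arbitrage-free.

(0,0): Delta=-0.7164 Bond=83.2083
(1,0): Delta=-1.0000 Bond=105.8055
(1,1): Delta=-0.6031 Bond=73.3594
(2,0): Delta=-1.0000 Bond=107.9216
(2,1): Delta=-1.0000 Bond=107.9216
(2,2): Delta=-0.4448 Bond=56.6243
V0=18.7363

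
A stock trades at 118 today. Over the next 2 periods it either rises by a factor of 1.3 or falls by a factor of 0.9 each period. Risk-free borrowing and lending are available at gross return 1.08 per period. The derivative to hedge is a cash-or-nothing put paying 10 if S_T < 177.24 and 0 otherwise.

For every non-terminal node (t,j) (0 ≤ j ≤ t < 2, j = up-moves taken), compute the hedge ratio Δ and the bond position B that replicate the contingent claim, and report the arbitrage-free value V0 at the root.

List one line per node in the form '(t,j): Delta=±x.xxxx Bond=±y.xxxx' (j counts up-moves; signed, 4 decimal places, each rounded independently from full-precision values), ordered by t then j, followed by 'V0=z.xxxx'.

Since d<R<u, set p* = (R−d)/(u−d) = 0.4500; price each node as the discounted p*-expectation of its children.
Payoff layer (t=2): V(2,0)=10.0000, V(2,1)=10.0000, V(2,2)=0.0000
(1,0): S=106.2000. Δ = (V_up−V_dn)/(S_up−S_dn) = (10.0000−10.0000)/(138.0600−95.5800) = 0.0000. V = [p*·10.0000 + (1−p*)·10.0000]/1.08 = 9.2593. B = V − Δ·S = 9.2593.
(1,1): S=153.4000. Δ = (V_up−V_dn)/(S_up−S_dn) = (0.0000−10.0000)/(199.4200−138.0600) = -0.1630. V = [p*·0.0000 + (1−p*)·10.0000]/1.08 = 5.0926. B = V − Δ·S = 30.0926.
(0,0): S=118.0000. Δ = (V_up−V_dn)/(S_up−S_dn) = (5.0926−9.2593)/(153.4000−106.2000) = -0.0883. V = [p*·5.0926 + (1−p*)·9.2593]/1.08 = 6.8373. B = V − Δ·S = 17.2539.
The time-0 hedge costs 6.8373, which is the no-arbitrage price.

(0,0): Delta=-0.0883 Bond=17.2539
(1,0): Delta=0.0000 Bond=9.2593
(1,1): Delta=-0.1630 Bond=30.0926
V0=6.8373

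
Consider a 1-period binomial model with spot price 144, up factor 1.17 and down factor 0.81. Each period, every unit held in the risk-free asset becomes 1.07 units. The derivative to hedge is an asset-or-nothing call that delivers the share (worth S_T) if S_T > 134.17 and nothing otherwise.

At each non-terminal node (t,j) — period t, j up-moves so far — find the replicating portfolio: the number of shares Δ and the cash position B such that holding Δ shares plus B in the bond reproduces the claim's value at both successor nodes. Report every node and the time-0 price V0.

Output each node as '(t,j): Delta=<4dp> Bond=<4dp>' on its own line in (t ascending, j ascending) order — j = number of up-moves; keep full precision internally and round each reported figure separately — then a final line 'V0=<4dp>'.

(0,0): Delta=3.2500 Bond=-354.2804
V0=113.7196

Risk-neutral probability p* = (R−d)/(u−d) = (1.07−0.81)/(1.17−0.81) = 0.7222.
Terminal values V(1,·): V(1,0)=0.0000, V(1,1)=168.4800
  t=0,j=0: stock 144.0000 → up 168.4800 (V=168.4800), down 116.6400 (V=0.0000). Price 113.7196; hedge Δ=3.2500, bond B=-354.2804.
Check: Δ(0,0)·S0 + B(0,0) = 113.7196 = V0.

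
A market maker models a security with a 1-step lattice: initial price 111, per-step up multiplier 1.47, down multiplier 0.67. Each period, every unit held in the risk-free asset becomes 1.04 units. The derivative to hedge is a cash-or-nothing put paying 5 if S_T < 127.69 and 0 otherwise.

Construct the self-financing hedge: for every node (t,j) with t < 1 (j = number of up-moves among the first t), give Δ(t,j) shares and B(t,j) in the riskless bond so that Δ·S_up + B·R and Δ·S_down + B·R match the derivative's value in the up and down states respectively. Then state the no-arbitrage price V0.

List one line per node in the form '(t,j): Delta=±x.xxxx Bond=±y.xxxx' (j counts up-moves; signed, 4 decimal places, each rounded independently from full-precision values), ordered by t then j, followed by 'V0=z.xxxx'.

(0,0): Delta=-0.0563 Bond=8.8341
V0=2.5841

Since d<R<u, set p* = (R−d)/(u−d) = 0.4625; price each node as the discounted p*-expectation of its children.
Payoff layer (t=1): V(1,0)=5.0000, V(1,1)=0.0000
Node (0,0) S=111.0000: V=(p*·0.0000+(1−p*)·5.0000)/1.04=2.5841; Δ=(0.0000−5.0000)/(163.1700−74.3700)=-0.0563; B=V−Δ·S=8.8341
Self-financing check: at every node Δ·S+B equals the discounted successor values.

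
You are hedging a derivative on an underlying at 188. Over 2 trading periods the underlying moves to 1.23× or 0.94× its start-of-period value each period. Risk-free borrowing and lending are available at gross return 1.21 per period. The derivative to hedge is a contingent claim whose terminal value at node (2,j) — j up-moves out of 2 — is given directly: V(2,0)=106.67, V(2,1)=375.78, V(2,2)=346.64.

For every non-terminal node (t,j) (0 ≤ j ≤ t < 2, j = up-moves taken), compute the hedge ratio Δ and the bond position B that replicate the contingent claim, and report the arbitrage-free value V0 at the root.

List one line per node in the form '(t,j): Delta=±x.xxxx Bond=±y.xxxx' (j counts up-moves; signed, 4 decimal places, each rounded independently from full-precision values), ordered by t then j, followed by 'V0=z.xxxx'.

(0,0): Delta=-0.1299 Bond=262.9620
(1,0): Delta=5.2510 Bond=-632.7418
(1,1): Delta=-0.4345 Bond=388.6230
V0=238.5361

Under the risk-neutral measure, an up-move has probability p* = (R−d)/(u−d) = 0.9310 and values discount at R = 1.21.
Terminal payoffs: V(2,0)=106.6700, V(2,1)=375.7800, V(2,2)=346.6400
Node (1,0) S=176.7200: V=(p*·375.7800+(1−p*)·106.6700)/1.21=295.2237; Δ=(375.7800−106.6700)/(217.3656−166.1168)=5.2510; B=V−Δ·S=-632.7418
Node (1,1) S=231.2400: V=(p*·346.6400+(1−p*)·375.7800)/1.21=288.1402; Δ=(346.6400−375.7800)/(284.4252−217.3656)=-0.4345; B=V−Δ·S=388.6230
Node (0,0) S=188.0000: V=(p*·288.1402+(1−p*)·295.2237)/1.21=238.5361; Δ=(288.1402−295.2237)/(231.2400−176.7200)=-0.1299; B=V−Δ·S=262.9620
Self-financing check: at every node Δ·S+B equals the discounted successor values.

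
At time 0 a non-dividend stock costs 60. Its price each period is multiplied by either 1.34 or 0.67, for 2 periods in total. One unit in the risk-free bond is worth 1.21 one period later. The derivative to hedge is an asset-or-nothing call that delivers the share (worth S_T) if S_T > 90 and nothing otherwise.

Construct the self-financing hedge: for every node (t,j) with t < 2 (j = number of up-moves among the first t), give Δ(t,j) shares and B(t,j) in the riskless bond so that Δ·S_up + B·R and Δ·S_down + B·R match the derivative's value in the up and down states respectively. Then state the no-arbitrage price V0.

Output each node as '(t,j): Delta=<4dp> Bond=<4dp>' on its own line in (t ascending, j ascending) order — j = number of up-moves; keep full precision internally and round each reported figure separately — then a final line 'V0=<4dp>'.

No-arbitrage ⇒ martingale measure with p* = (R−d)/(u−d) = 0.8060.
At expiry t=2: V(2,0)=0.0000, V(2,1)=0.0000, V(2,2)=107.7360
Node (1,0) S=40.2000: V=(p*·0.0000+(1−p*)·0.0000)/1.21=0.0000; Δ=(0.0000−0.0000)/(53.8680−26.9340)=0.0000; B=V−Δ·S=0.0000
Node (1,1) S=80.4000: V=(p*·107.7360+(1−p*)·0.0000)/1.21=71.7620; Δ=(107.7360−0.0000)/(107.7360−53.8680)=2.0000; B=V−Δ·S=-89.0380
Node (0,0) S=60.0000: V=(p*·71.7620+(1−p*)·0.0000)/1.21=47.8000; Δ=(71.7620−0.0000)/(80.4000−40.2000)=1.7851; B=V−Δ·S=-59.3074
The time-0 hedge costs 47.8000, which is the no-arbitrage price.

(0,0): Delta=1.7851 Bond=-59.3074
(1,0): Delta=0.0000 Bond=0.0000
(1,1): Delta=2.0000 Bond=-89.0380
V0=47.8000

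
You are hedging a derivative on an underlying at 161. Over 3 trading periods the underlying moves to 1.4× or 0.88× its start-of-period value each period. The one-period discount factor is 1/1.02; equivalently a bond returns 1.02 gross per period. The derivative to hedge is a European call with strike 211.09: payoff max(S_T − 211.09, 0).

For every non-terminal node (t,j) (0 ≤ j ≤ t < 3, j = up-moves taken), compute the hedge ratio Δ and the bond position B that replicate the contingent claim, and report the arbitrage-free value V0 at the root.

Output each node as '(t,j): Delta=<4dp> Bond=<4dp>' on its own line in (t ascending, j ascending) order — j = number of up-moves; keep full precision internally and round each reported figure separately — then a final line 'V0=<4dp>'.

No-arbitrage ⇒ martingale measure with p* = (R−d)/(u−d) = 0.2692.
Terminal values V(3,·): V(3,0)=0.0000, V(3,1)=0.0000, V(3,2)=66.6028, V(3,3)=230.6940
  t=2,j=0: stock 124.6784 → up 174.5498 (V=0.0000), down 109.7170 (V=0.0000). Price 0.0000; hedge Δ=0.0000, bond B=0.0000.
  t=2,j=1: stock 198.3520 → up 277.6928 (V=66.6028), down 174.5498 (V=0.0000). Price 17.5799; hedge Δ=0.6457, bond B=-110.5024.
  t=2,j=2: stock 315.5600 → up 441.7840 (V=230.6940), down 277.6928 (V=66.6028). Price 108.6090; hedge Δ=1.0000, bond B=-206.9510.
  t=1,j=0: stock 141.6800 → up 198.3520 (V=17.5799), down 124.6784 (V=0.0000). Price 4.6403; hedge Δ=0.2386, bond B=-29.1673.
  t=1,j=1: stock 225.4000 → up 315.5600 (V=108.6090), down 198.3520 (V=17.5799). Price 41.2625; hedge Δ=0.7766, bond B=-133.7934.
  t=0,j=0: stock 161.0000 → up 225.4000 (V=41.2625), down 141.6800 (V=4.6403). Price 14.2158; hedge Δ=0.4374, bond B=-56.2116.
Each (Δ,B) replicates both successor values, so the strategy is self-financing and V0 is arbitrage-free.

(0,0): Delta=0.4374 Bond=-56.2116
(1,0): Delta=0.2386 Bond=-29.1673
(1,1): Delta=0.7766 Bond=-133.7934
(2,0): Delta=0.0000 Bond=0.0000
(2,1): Delta=0.6457 Bond=-110.5024
(2,2): Delta=1.0000 Bond=-206.9510
V0=14.2158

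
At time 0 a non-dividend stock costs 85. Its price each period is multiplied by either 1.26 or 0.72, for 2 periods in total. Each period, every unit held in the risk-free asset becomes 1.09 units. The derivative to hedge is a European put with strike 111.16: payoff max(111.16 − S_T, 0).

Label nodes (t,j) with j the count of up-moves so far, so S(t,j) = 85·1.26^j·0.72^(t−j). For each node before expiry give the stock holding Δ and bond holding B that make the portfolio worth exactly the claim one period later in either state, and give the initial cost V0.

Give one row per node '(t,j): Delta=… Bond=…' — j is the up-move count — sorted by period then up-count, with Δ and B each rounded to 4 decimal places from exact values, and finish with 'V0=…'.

(0,0): Delta=-0.6742 Bond=75.2711
(1,0): Delta=-1.0000 Bond=101.9817
(1,1): Delta=-0.5887 Bond=72.8856
V0=17.9602

The replicating-portfolio and risk-neutral prices coincide; use p* = (1.09−0.72)/(1.26−0.72) = 0.6852 for the latter.
Terminal values V(2,·): V(2,0)=67.0960, V(2,1)=34.0480, V(2,2)=0.0000
Node (1,0) S=61.2000: V=(p*·34.0480+(1−p*)·67.0960)/1.09=40.7817; Δ=(34.0480−67.0960)/(77.1120−44.0640)=-1.0000; B=V−Δ·S=101.9817
Node (1,1) S=107.1000: V=(p*·0.0000+(1−p*)·34.0480)/1.09=9.8338; Δ=(0.0000−34.0480)/(134.9460−77.1120)=-0.5887; B=V−Δ·S=72.8856
Node (0,0) S=85.0000: V=(p*·9.8338+(1−p*)·40.7817)/1.09=17.9602; Δ=(9.8338−40.7817)/(107.1000−61.2000)=-0.6742; B=V−Δ·S=75.2711
The time-0 hedge costs 17.9602, which is the no-arbitrage price.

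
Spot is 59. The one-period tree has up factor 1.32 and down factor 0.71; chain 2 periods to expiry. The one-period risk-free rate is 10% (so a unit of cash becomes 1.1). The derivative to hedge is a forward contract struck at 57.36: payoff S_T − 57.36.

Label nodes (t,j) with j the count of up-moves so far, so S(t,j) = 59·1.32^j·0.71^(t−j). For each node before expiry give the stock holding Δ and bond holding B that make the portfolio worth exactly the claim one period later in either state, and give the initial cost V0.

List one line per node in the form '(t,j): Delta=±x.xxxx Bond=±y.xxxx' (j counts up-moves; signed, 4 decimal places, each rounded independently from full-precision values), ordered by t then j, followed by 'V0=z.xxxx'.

The replicating-portfolio and risk-neutral prices coincide; use p* = (1.1−0.71)/(1.32−0.71) = 0.6393 for the latter.
Terminal values V(2,·): V(2,0)=-27.6181, V(2,1)=-2.0652, V(2,2)=45.4416
Node (1,0) S=41.8900: V=(p*·-2.0652+(1−p*)·-27.6181)/1.1=-10.2555; Δ=(-2.0652−-27.6181)/(55.2948−29.7419)=1.0000; B=V−Δ·S=-52.1455
Node (1,1) S=77.8800: V=(p*·45.4416+(1−p*)·-2.0652)/1.1=25.7345; Δ=(45.4416−-2.0652)/(102.8016−55.2948)=1.0000; B=V−Δ·S=-52.1455
Node (0,0) S=59.0000: V=(p*·25.7345+(1−p*)·-10.2555)/1.1=11.5950; Δ=(25.7345−-10.2555)/(77.8800−41.8900)=1.0000; B=V−Δ·S=-47.4050
Root portfolio cost Δ·59+B reproduces V0=11.5950.

(0,0): Delta=1.0000 Bond=-47.4050
(1,0): Delta=1.0000 Bond=-52.1455
(1,1): Delta=1.0000 Bond=-52.1455
V0=11.5950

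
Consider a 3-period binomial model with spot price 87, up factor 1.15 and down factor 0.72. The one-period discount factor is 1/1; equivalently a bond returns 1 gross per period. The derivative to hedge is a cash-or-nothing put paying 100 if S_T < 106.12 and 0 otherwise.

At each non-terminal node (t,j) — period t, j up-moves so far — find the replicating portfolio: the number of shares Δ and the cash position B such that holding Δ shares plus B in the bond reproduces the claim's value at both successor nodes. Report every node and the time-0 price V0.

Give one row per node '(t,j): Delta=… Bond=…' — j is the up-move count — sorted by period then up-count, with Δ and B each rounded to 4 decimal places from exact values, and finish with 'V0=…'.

The replicating-portfolio and risk-neutral prices coincide; use p* = (1−0.72)/(1.15−0.72) = 0.6512 for the latter.
Payoff layer (t=3): V(3,0)=100.0000, V(3,1)=100.0000, V(3,2)=100.0000, V(3,3)=0.0000
(2,0): S=45.1008. Δ = (V_up−V_dn)/(S_up−S_dn) = (100.0000−100.0000)/(51.8659−32.4726) = 0.0000. V = [p*·100.0000 + (1−p*)·100.0000]/1 = 100.0000. B = V − Δ·S = 100.0000.
(2,1): S=72.0360. Δ = (V_up−V_dn)/(S_up−S_dn) = (100.0000−100.0000)/(82.8414−51.8659) = 0.0000. V = [p*·100.0000 + (1−p*)·100.0000]/1 = 100.0000. B = V − Δ·S = 100.0000.
(2,2): S=115.0575. Δ = (V_up−V_dn)/(S_up−S_dn) = (0.0000−100.0000)/(132.3161−82.8414) = -2.0212. V = [p*·0.0000 + (1−p*)·100.0000]/1 = 34.8837. B = V − Δ·S = 267.4419.
(1,0): S=62.6400. Δ = (V_up−V_dn)/(S_up−S_dn) = (100.0000−100.0000)/(72.0360−45.1008) = 0.0000. V = [p*·100.0000 + (1−p*)·100.0000]/1 = 100.0000. B = V − Δ·S = 100.0000.
(1,1): S=100.0500. Δ = (V_up−V_dn)/(S_up−S_dn) = (34.8837−100.0000)/(115.0575−72.0360) = -1.5136. V = [p*·34.8837 + (1−p*)·100.0000]/1 = 57.5987. B = V − Δ·S = 209.0319.
(0,0): S=87.0000. Δ = (V_up−V_dn)/(S_up−S_dn) = (57.5987−100.0000)/(100.0500−62.6400) = -1.1334. V = [p*·57.5987 + (1−p*)·100.0000]/1 = 72.3899. B = V − Δ·S = 170.9975.
Self-financing check: at every node Δ·S+B equals the discounted successor values.

(0,0): Delta=-1.1334 Bond=170.9975
(1,0): Delta=0.0000 Bond=100.0000
(1,1): Delta=-1.5136 Bond=209.0319
(2,0): Delta=0.0000 Bond=100.0000
(2,1): Delta=0.0000 Bond=100.0000
(2,2): Delta=-2.0212 Bond=267.4419
V0=72.3899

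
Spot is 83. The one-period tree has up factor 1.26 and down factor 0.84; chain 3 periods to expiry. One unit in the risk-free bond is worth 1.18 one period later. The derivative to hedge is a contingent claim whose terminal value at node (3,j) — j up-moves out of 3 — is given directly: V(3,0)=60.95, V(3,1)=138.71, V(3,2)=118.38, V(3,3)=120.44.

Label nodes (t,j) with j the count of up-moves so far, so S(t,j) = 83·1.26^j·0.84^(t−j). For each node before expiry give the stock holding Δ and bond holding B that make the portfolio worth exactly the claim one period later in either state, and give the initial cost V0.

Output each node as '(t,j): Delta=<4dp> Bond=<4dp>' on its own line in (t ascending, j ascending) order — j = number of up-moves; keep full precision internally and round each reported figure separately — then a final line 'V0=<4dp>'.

Since d<R<u, set p* = (R−d)/(u−d) = 0.8095; price each node as the discounted p*-expectation of its children.
Payoff layer (t=3): V(3,0)=60.9500, V(3,1)=138.7100, V(3,2)=118.3800, V(3,3)=120.4400
(2,0): S=58.5648. Δ = (V_up−V_dn)/(S_up−S_dn) = (138.7100−60.9500)/(73.7916−49.1944) = 3.1613. V = [p*·138.7100 + (1−p*)·60.9500]/1.18 = 104.9988. B = V − Δ·S = -80.1441.
(2,1): S=87.8472. Δ = (V_up−V_dn)/(S_up−S_dn) = (118.3800−138.7100)/(110.6875−73.7916) = -0.5510. V = [p*·118.3800 + (1−p*)·138.7100]/1.18 = 103.6037. B = V − Δ·S = 152.0085.
(2,2): S=131.7708. Δ = (V_up−V_dn)/(S_up−S_dn) = (120.4400−118.3800)/(166.0312−110.6875) = 0.0372. V = [p*·120.4400 + (1−p*)·118.3800]/1.18 = 101.7353. B = V − Δ·S = 96.8305.
(1,0): S=69.7200. Δ = (V_up−V_dn)/(S_up−S_dn) = (103.6037−104.9988)/(87.8472−58.5648) = -0.0476. V = [p*·103.6037 + (1−p*)·104.9988]/1.18 = 88.0250. B = V − Δ·S = 91.3466.
(1,1): S=104.5800. Δ = (V_up−V_dn)/(S_up−S_dn) = (101.7353−103.6037)/(131.7708−87.8472) = -0.0425. V = [p*·101.7353 + (1−p*)·103.6037]/1.18 = 86.5179. B = V − Δ·S = 90.9666.
(0,0): S=83.0000. Δ = (V_up−V_dn)/(S_up−S_dn) = (86.5179−88.0250)/(104.5800−69.7200) = -0.0432. V = [p*·86.5179 + (1−p*)·88.0250]/1.18 = 73.5635. B = V − Δ·S = 77.1517.
Root portfolio cost Δ·83+B reproduces V0=73.5635.

(0,0): Delta=-0.0432 Bond=77.1517
(1,0): Delta=-0.0476 Bond=91.3466
(1,1): Delta=-0.0425 Bond=90.9666
(2,0): Delta=3.1613 Bond=-80.1441
(2,1): Delta=-0.5510 Bond=152.0085
(2,2): Delta=0.0372 Bond=96.8305
V0=73.5635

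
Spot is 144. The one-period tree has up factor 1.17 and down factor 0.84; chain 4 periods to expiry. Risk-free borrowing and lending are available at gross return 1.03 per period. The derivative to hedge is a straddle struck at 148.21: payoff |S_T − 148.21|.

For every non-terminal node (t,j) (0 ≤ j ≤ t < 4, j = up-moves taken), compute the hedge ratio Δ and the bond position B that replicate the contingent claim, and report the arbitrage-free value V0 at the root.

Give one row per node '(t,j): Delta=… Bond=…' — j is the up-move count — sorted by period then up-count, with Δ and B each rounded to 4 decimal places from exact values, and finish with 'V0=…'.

(0,0): Delta=0.2992 Bond=-5.4545
(1,0): Delta=-0.2873 Bond=65.3298
(1,1): Delta=0.6095 Bond=-57.8956
(2,0): Delta=-1.0000 Bond=139.7021
(2,1): Delta=0.0897 Bond=13.9332
(2,2): Delta=0.8845 Bond=-113.8388
(3,0): Delta=-1.0000 Bond=143.8932
(3,1): Delta=-1.0000 Bond=143.8932
(3,2): Delta=0.6662 Bond=-81.1008
(3,3): Delta=1.0000 Bond=-143.8932
V0=37.6327

No-arbitrage ⇒ martingale measure with p* = (R−d)/(u−d) = 0.5758.
Terminal payoffs: V(4,0)=76.5165, V(4,1)=48.3512, V(4,2)=9.1210, V(4,3)=45.5211, V(4,4)=121.6298
  t=3,j=0: stock 85.3494 → up 99.8588 (V=48.3512), down 71.6935 (V=76.5165). Price 58.5438; hedge Δ=-1.0000, bond B=143.8932.
  t=3,j=1: stock 118.8795 → up 139.0890 (V=9.1210), down 99.8588 (V=48.3512). Price 25.0137; hedge Δ=-1.0000, bond B=143.8932.
  t=3,j=2: stock 165.5821 → up 193.7311 (V=45.5211), down 139.0890 (V=9.1210). Price 29.2026; hedge Δ=0.6662, bond B=-81.1008.
  t=3,j=3: stock 230.6323 → up 269.8398 (V=121.6298), down 193.7311 (V=45.5211). Price 86.7391; hedge Δ=1.0000, bond B=-143.8932.
  t=2,j=0: stock 101.6064 → up 118.8795 (V=25.0137), down 85.3494 (V=58.5438). Price 38.0957; hedge Δ=-1.0000, bond B=139.7021.
  t=2,j=1: stock 141.5232 → up 165.5821 (V=29.2026), down 118.8795 (V=25.0137). Price 26.6267; hedge Δ=0.0897, bond B=13.9332.
  t=2,j=2: stock 197.1216 → up 230.6323 (V=86.7391), down 165.5821 (V=29.2026). Price 60.5142; hedge Δ=0.8845, bond B=-113.8388.
  t=1,j=0: stock 120.9600 → up 141.5232 (V=26.6267), down 101.6064 (V=38.0957). Price 30.5751; hedge Δ=-0.2873, bond B=65.3298.
  t=1,j=1: stock 168.4800 → up 197.1216 (V=60.5142), down 141.5232 (V=26.6267). Price 44.7939; hedge Δ=0.6095, bond B=-57.8956.
  t=0,j=0: stock 144.0000 → up 168.4800 (V=44.7939), down 120.9600 (V=30.5751). Price 37.6327; hedge Δ=0.2992, bond B=-5.4545.
Each (Δ,B) replicates both successor values, so the strategy is self-financing and V0 is arbitrage-free.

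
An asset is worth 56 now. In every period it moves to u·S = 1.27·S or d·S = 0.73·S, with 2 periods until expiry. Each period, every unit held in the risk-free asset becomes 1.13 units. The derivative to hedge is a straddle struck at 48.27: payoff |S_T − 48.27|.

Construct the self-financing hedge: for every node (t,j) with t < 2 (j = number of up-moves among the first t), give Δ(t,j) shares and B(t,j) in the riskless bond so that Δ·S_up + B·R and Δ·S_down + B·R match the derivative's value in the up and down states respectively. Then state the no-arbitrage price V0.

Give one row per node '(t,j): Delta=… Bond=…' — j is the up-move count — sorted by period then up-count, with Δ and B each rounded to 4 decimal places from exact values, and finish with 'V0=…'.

The replicating-portfolio and risk-neutral prices coincide; use p* = (1.13−0.73)/(1.27−0.73) = 0.7407 for the latter.
Payoff layer (t=2): V(2,0)=18.4276, V(2,1)=3.6476, V(2,2)=42.0524
  t=1,j=0: stock 40.8800 → up 51.9176 (V=3.6476), down 29.8424 (V=18.4276). Price 6.6190; hedge Δ=-0.6695, bond B=33.9894.
  t=1,j=1: stock 71.1200 → up 90.3224 (V=42.0524), down 51.9176 (V=3.6476). Price 28.4032; hedge Δ=1.0000, bond B=-42.7168.
  t=0,j=0: stock 56.0000 → up 71.1200 (V=28.4032), down 40.8800 (V=6.6190). Price 20.1375; hedge Δ=0.7204, bond B=-20.2036.
Each (Δ,B) replicates both successor values, so the strategy is self-financing and V0 is arbitrage-free.

(0,0): Delta=0.7204 Bond=-20.2036
(1,0): Delta=-0.6695 Bond=33.9894
(1,1): Delta=1.0000 Bond=-42.7168
V0=20.1375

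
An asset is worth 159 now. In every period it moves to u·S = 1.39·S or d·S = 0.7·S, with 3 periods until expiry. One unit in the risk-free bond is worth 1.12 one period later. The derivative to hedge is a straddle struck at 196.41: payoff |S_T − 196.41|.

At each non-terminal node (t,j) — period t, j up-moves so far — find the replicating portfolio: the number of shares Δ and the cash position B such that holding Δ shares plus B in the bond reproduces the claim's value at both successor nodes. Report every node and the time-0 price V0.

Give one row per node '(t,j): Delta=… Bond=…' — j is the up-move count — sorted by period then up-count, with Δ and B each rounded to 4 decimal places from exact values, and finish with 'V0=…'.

Under the risk-neutral measure, an up-move has probability p* = (R−d)/(u−d) = 0.6087 and values discount at R = 1.12.
Terminal values V(3,·): V(3,0)=141.8730, V(3,1)=88.1151, V(3,2)=18.6327, V(3,3)=230.6034
  t=2,j=0: stock 77.9100 → up 108.2949 (V=88.1151), down 54.5370 (V=141.8730). Price 97.4561; hedge Δ=-1.0000, bond B=175.3661.
  t=2,j=1: stock 154.7070 → up 215.0427 (V=18.6327), down 108.2949 (V=88.1151). Price 40.9120; hedge Δ=-0.6509, bond B=141.6111.
  t=2,j=2: stock 307.2039 → up 427.0134 (V=230.6034), down 215.0427 (V=18.6327). Price 131.8378; hedge Δ=1.0000, bond B=-175.3661.
  t=1,j=0: stock 111.3000 → up 154.7070 (V=40.9120), down 77.9100 (V=97.4561). Price 56.2839; hedge Δ=-0.7363, bond B=138.2318.
  t=1,j=1: stock 221.0100 → up 307.2039 (V=131.8378), down 154.7070 (V=40.9120). Price 85.9448; hedge Δ=0.5962, bond B=-45.8317.
  t=0,j=0: stock 159.0000 → up 221.0100 (V=85.9448), down 111.3000 (V=56.2839). Price 66.3735; hedge Δ=0.2704, bond B=23.3867.
Self-financing check: at every node Δ·S+B equals the discounted successor values.

(0,0): Delta=0.2704 Bond=23.3867
(1,0): Delta=-0.7363 Bond=138.2318
(1,1): Delta=0.5962 Bond=-45.8317
(2,0): Delta=-1.0000 Bond=175.3661
(2,1): Delta=-0.6509 Bond=141.6111
(2,2): Delta=1.0000 Bond=-175.3661
V0=66.3735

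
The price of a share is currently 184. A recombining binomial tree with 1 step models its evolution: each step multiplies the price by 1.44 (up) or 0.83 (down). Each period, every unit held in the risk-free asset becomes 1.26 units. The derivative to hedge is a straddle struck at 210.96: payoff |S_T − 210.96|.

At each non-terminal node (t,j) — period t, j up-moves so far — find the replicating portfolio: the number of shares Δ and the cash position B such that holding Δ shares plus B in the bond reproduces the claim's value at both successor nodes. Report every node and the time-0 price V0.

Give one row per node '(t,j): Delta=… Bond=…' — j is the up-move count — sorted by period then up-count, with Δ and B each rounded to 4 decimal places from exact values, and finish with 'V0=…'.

(0,0): Delta=-0.0378 Bond=50.8009
V0=43.8501

Risk-neutral probability p* = (R−d)/(u−d) = (1.26−0.83)/(1.44−0.83) = 0.7049.
Terminal values V(1,·): V(1,0)=58.2400, V(1,1)=54.0000
Node (0,0) S=184.0000: V=(p*·54.0000+(1−p*)·58.2400)/1.26=43.8501; Δ=(54.0000−58.2400)/(264.9600−152.7200)=-0.0378; B=V−Δ·S=50.8009
Self-financing check: at every node Δ·S+B equals the discounted successor values.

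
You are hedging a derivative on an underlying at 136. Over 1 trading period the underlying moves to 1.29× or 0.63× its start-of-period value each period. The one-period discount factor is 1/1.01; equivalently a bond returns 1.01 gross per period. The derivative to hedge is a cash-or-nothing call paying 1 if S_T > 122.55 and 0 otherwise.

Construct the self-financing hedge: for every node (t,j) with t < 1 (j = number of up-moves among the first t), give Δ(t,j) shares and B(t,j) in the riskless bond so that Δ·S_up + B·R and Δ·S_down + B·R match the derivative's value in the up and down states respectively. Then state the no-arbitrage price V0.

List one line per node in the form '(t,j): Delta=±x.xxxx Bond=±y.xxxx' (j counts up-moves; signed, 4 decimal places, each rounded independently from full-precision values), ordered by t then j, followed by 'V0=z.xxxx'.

No-arbitrage ⇒ martingale measure with p* = (R−d)/(u−d) = 0.5758.
Terminal payoffs: V(1,0)=0.0000, V(1,1)=1.0000
Node (0,0) S=136.0000: V=(p*·1.0000+(1−p*)·0.0000)/1.01=0.5701; Δ=(1.0000−0.0000)/(175.4400−85.6800)=0.0111; B=V−Δ·S=-0.9451
Check: Δ(0,0)·S0 + B(0,0) = 0.5701 = V0.

(0,0): Delta=0.0111 Bond=-0.9451
V0=0.5701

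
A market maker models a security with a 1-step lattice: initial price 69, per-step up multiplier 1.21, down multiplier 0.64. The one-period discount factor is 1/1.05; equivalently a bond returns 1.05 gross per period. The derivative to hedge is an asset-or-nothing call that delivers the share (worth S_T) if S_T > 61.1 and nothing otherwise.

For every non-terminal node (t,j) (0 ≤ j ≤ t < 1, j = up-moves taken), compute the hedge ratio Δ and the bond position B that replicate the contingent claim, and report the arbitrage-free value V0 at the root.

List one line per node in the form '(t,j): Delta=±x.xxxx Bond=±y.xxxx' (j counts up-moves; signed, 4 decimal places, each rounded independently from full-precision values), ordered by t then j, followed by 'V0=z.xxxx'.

(0,0): Delta=2.1228 Bond=-89.2792
V0=57.1945

No-arbitrage ⇒ martingale measure with p* = (R−d)/(u−d) = 0.7193.
Payoff layer (t=1): V(1,0)=0.0000, V(1,1)=83.4900
Node (0,0) S=69.0000: V=(p*·83.4900+(1−p*)·0.0000)/1.05=57.1945; Δ=(83.4900−0.0000)/(83.4900−44.1600)=2.1228; B=V−Δ·S=-89.2792
Each (Δ,B) replicates both successor values, so the strategy is self-financing and V0 is arbitrage-free.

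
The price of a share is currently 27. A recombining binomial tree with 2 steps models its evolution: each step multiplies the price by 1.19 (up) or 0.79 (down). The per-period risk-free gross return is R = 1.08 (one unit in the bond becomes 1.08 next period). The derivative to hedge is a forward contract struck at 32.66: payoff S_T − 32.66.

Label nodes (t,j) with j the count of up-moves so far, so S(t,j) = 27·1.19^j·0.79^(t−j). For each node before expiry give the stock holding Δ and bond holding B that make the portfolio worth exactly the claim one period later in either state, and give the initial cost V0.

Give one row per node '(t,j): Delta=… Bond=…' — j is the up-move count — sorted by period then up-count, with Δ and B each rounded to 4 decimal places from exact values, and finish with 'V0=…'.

(0,0): Delta=1.0000 Bond=-28.0007
(1,0): Delta=1.0000 Bond=-30.2407
(1,1): Delta=1.0000 Bond=-30.2407
V0=-1.0007

Risk-neutral probability p* = (R−d)/(u−d) = (1.08−0.79)/(1.19−0.79) = 0.7250.
Terminal values V(2,·): V(2,0)=-15.8093, V(2,1)=-7.2773, V(2,2)=5.5747
  t=1,j=0: stock 21.3300 → up 25.3827 (V=-7.2773), down 16.8507 (V=-15.8093). Price -8.9107; hedge Δ=1.0000, bond B=-30.2407.
  t=1,j=1: stock 32.1300 → up 38.2347 (V=5.5747), down 25.3827 (V=-7.2773). Price 1.8893; hedge Δ=1.0000, bond B=-30.2407.
  t=0,j=0: stock 27.0000 → up 32.1300 (V=1.8893), down 21.3300 (V=-8.9107). Price -1.0007; hedge Δ=1.0000, bond B=-28.0007.
Self-financing check: at every node Δ·S+B equals the discounted successor values.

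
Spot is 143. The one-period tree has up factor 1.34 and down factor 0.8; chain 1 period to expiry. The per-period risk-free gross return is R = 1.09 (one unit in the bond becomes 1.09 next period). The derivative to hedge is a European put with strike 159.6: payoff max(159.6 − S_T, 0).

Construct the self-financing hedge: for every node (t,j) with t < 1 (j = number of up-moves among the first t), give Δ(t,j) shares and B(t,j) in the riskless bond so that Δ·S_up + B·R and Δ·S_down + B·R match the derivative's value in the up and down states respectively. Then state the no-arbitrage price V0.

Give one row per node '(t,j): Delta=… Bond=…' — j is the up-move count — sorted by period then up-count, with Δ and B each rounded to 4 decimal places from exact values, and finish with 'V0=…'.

The replicating-portfolio and risk-neutral prices coincide; use p* = (1.09−0.8)/(1.34−0.8) = 0.5370 for the latter.
Terminal payoffs: V(1,0)=45.2000, V(1,1)=0.0000
  t=0,j=0: stock 143.0000 → up 191.6200 (V=0.0000), down 114.4000 (V=45.2000). Price 19.1981; hedge Δ=-0.5853, bond B=102.9018.
Self-financing check: at every node Δ·S+B equals the discounted successor values.

(0,0): Delta=-0.5853 Bond=102.9018
V0=19.1981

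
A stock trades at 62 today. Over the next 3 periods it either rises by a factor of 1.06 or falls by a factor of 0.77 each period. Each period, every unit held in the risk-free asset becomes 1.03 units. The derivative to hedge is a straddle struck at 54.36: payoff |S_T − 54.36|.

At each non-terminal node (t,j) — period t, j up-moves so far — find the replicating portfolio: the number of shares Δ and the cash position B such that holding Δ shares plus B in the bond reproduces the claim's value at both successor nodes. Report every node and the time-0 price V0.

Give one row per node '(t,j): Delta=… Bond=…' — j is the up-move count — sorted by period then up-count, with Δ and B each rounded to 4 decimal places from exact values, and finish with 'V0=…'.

(0,0): Delta=0.6420 Bond=-26.3586
(1,0): Delta=-1.0000 Bond=51.2395
(1,1): Delta=0.7796 Bond=-36.1943
(2,0): Delta=-1.0000 Bond=52.7767
(2,1): Delta=-1.0000 Bond=52.7767
(2,2): Delta=0.9288 Bond=-47.6713
V0=13.4451

Since d<R<u, set p* = (R−d)/(u−d) = 0.8966; price each node as the discounted p*-expectation of its children.
Payoff layer (t=3): V(3,0)=26.0550, V(3,1)=15.3946, V(3,2)=0.7193, V(3,3)=19.4830
(2,0): S=36.7598. Δ = (V_up−V_dn)/(S_up−S_dn) = (15.3946−26.0550)/(38.9654−28.3050) = -1.0000. V = [p*·15.3946 + (1−p*)·26.0550]/1.03 = 16.0169. B = V − Δ·S = 52.7767.
(2,1): S=50.6044. Δ = (V_up−V_dn)/(S_up−S_dn) = (0.7193−15.3946)/(53.6407−38.9654) = -1.0000. V = [p*·0.7193 + (1−p*)·15.3946]/1.03 = 2.1723. B = V − Δ·S = 52.7767.
(2,2): S=69.6632. Δ = (V_up−V_dn)/(S_up−S_dn) = (19.4830−0.7193)/(73.8430−53.6407) = 0.9288. V = [p*·19.4830 + (1−p*)·0.7193]/1.03 = 17.0310. B = V − Δ·S = -47.6713.
(1,0): S=47.7400. Δ = (V_up−V_dn)/(S_up−S_dn) = (2.1723−16.0169)/(50.6044−36.7598) = -1.0000. V = [p*·2.1723 + (1−p*)·16.0169]/1.03 = 3.4995. B = V − Δ·S = 51.2395.
(1,1): S=65.7200. Δ = (V_up−V_dn)/(S_up−S_dn) = (17.0310−2.1723)/(69.6632−50.6044) = 0.7796. V = [p*·17.0310 + (1−p*)·2.1723]/1.03 = 15.0426. B = V − Δ·S = -36.1943.
(0,0): S=62.0000. Δ = (V_up−V_dn)/(S_up−S_dn) = (15.0426−3.4995)/(65.7200−47.7400) = 0.6420. V = [p*·15.0426 + (1−p*)·3.4995]/1.03 = 13.4451. B = V − Δ·S = -26.3586.
Check: Δ(0,0)·S0 + B(0,0) = 13.4451 = V0.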